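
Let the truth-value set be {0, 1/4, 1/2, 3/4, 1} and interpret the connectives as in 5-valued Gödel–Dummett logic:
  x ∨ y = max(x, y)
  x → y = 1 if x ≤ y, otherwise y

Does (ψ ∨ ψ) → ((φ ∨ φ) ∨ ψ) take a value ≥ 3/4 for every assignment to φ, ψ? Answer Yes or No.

At φ = 0, ψ = 1/4, for instance:
ψ ∨ ψ = 1/4 ∨ 1/4 = 1/4
φ ∨ φ = 0 ∨ 0 = 0
(φ ∨ φ) ∨ ψ = 0 ∨ 1/4 = 1/4
(ψ ∨ ψ) → ((φ ∨ φ) ∨ ψ) = 1/4 → 1/4 = 1
and checking the remaining 24 assignments likewise gives ≥ 3/4 in every case.

Yes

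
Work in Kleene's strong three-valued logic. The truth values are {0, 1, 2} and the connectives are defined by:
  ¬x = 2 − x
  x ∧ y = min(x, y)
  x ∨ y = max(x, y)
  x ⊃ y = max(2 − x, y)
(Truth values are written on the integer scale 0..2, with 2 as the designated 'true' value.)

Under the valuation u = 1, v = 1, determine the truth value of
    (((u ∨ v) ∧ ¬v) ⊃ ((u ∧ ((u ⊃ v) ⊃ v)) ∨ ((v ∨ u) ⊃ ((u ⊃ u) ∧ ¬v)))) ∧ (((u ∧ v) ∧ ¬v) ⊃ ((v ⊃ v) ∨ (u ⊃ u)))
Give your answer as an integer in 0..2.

1

u ∨ v = 1 ∨ 1 = 1
¬v = ¬1 = 1
(u ∨ v) ∧ ¬v = 1 ∧ 1 = 1
u ⊃ v = 1 ⊃ 1 = 1
(u ⊃ v) ⊃ v = 1 ⊃ 1 = 1
u ∧ ((u ⊃ v) ⊃ v) = 1 ∧ 1 = 1
v ∨ u = 1 ∨ 1 = 1
u ⊃ u = 1 ⊃ 1 = 1
¬v = ¬1 = 1
(u ⊃ u) ∧ ¬v = 1 ∧ 1 = 1
(v ∨ u) ⊃ ((u ⊃ u) ∧ ¬v) = 1 ⊃ 1 = 1
(u ∧ ((u ⊃ v) ⊃ v)) ∨ ((v ∨ u) ⊃ ((u ⊃ u) ∧ ¬v)) = 1 ∨ 1 = 1
((u ∨ v) ∧ ¬v) ⊃ ((u ∧ ((u ⊃ v) ⊃ v)) ∨ ((v ∨ u) ⊃ ((u ⊃ u) ∧ ¬v))) = 1 ⊃ 1 = 1
u ∧ v = 1 ∧ 1 = 1
¬v = ¬1 = 1
(u ∧ v) ∧ ¬v = 1 ∧ 1 = 1
v ⊃ v = 1 ⊃ 1 = 1
u ⊃ u = 1 ⊃ 1 = 1
(v ⊃ v) ∨ (u ⊃ u) = 1 ∨ 1 = 1
((u ∧ v) ∧ ¬v) ⊃ ((v ⊃ v) ∨ (u ⊃ u)) = 1 ⊃ 1 = 1
(((u ∨ v) ∧ ¬v) ⊃ ((u ∧ ((u ⊃ v) ⊃ v)) ∨ ((v ∨ u) ⊃ ((u ⊃ u) ∧ ¬v)))) ∧ (((u ∧ v) ∧ ¬v) ⊃ ((v ⊃ v) ∨ (u ⊃ u))) = 1 ∧ 1 = 1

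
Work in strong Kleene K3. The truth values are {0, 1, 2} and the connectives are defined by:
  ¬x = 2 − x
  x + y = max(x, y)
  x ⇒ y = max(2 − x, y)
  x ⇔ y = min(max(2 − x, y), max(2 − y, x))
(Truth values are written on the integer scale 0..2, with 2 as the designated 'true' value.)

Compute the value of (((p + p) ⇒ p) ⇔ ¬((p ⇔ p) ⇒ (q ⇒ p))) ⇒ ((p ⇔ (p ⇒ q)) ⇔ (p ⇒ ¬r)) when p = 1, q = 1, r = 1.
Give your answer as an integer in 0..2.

p + p = 1 + 1 = 1
(p + p) ⇒ p = 1 ⇒ 1 = 1
p ⇔ p = 1 ⇔ 1 = 1
q ⇒ p = 1 ⇒ 1 = 1
(p ⇔ p) ⇒ (q ⇒ p) = 1 ⇒ 1 = 1
¬((p ⇔ p) ⇒ (q ⇒ p)) = ¬1 = 1
((p + p) ⇒ p) ⇔ ¬((p ⇔ p) ⇒ (q ⇒ p)) = 1 ⇔ 1 = 1
p ⇒ q = 1 ⇒ 1 = 1
p ⇔ (p ⇒ q) = 1 ⇔ 1 = 1
¬r = ¬1 = 1
p ⇒ ¬r = 1 ⇒ 1 = 1
(p ⇔ (p ⇒ q)) ⇔ (p ⇒ ¬r) = 1 ⇔ 1 = 1
(((p + p) ⇒ p) ⇔ ¬((p ⇔ p) ⇒ (q ⇒ p))) ⇒ ((p ⇔ (p ⇒ q)) ⇔ (p ⇒ ¬r)) = 1 ⇒ 1 = 1

1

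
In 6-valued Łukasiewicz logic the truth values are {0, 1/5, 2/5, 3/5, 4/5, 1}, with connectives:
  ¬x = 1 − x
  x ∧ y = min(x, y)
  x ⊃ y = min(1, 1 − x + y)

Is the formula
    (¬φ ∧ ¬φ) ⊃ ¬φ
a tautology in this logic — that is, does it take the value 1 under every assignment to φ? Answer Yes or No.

Yes

φ = 0 ↦ 1
φ = 1/5 ↦ 1
φ = 2/5 ↦ 1
φ = 3/5 ↦ 1
φ = 4/5 ↦ 1
φ = 1 ↦ 1
Every assignment gives a value ≥ 1.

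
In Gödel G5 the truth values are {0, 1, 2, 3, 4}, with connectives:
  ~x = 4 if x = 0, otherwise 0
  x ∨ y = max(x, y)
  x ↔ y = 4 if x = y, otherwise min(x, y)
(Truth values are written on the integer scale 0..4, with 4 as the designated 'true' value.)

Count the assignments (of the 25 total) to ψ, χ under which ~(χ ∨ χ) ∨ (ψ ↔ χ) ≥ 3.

value 4: 9 assignments (counts)
value 3: 2 assignments (counts)
value 2: 4 assignments
value 1: 6 assignments
value 0: 4 assignments
So 11 of the 25 assignments meet the threshold.

11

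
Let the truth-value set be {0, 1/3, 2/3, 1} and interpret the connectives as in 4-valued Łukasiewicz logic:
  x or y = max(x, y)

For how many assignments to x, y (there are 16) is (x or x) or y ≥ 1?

x = 0, y = 0 ↦ 0  <
x = 0, y = 1/3 ↦ 1/3  <
x = 0, y = 2/3 ↦ 2/3  <
x = 0, y = 1 ↦ 1  ≥
x = 1/3, y = 0 ↦ 1/3  <
x = 1/3, y = 1/3 ↦ 1/3  <
x = 1/3, y = 2/3 ↦ 2/3  <
x = 1/3, y = 1 ↦ 1  ≥
x = 2/3, y = 0 ↦ 2/3  <
x = 2/3, y = 1/3 ↦ 2/3  <
x = 2/3, y = 2/3 ↦ 2/3  <
x = 2/3, y = 1 ↦ 1  ≥
x = 1, y = 0 ↦ 1  ≥
x = 1, y = 1/3 ↦ 1  ≥
x = 1, y = 2/3 ↦ 1  ≥
x = 1, y = 1 ↦ 1  ≥
So 7 of the 16 assignments meet the threshold.

7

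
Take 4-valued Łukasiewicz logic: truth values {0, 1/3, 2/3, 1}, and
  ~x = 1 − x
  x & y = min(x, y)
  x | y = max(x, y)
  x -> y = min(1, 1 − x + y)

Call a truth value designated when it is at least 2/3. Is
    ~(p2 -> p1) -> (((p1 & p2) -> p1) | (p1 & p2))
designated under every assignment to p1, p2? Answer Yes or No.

Yes

p1 = 0, p2 = 0 ↦ 1
p1 = 0, p2 = 1/3 ↦ 1
p1 = 0, p2 = 2/3 ↦ 1
p1 = 0, p2 = 1 ↦ 1
p1 = 1/3, p2 = 0 ↦ 1
p1 = 1/3, p2 = 1/3 ↦ 1
p1 = 1/3, p2 = 2/3 ↦ 1
p1 = 1/3, p2 = 1 ↦ 1
p1 = 2/3, p2 = 0 ↦ 1
p1 = 2/3, p2 = 1/3 ↦ 1
p1 = 2/3, p2 = 2/3 ↦ 1
p1 = 2/3, p2 = 1 ↦ 1
p1 = 1, p2 = 0 ↦ 1
p1 = 1, p2 = 1/3 ↦ 1
p1 = 1, p2 = 2/3 ↦ 1
p1 = 1, p2 = 1 ↦ 1
Every assignment gives a value ≥ 2/3.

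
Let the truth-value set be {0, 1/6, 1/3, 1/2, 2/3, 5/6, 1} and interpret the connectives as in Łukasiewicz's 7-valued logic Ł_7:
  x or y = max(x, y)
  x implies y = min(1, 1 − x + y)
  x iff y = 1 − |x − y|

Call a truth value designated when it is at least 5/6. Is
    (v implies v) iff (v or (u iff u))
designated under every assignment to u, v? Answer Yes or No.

Yes

At u = 1/3, v = 1, for instance:
v implies v = 1 implies 1 = 1
u iff u = 1/3 iff 1/3 = 1
v or (u iff u) = 1 or 1 = 1
(v implies v) iff (v or (u iff u)) = 1 iff 1 = 1
and checking the remaining 48 assignments likewise gives ≥ 5/6 in every case.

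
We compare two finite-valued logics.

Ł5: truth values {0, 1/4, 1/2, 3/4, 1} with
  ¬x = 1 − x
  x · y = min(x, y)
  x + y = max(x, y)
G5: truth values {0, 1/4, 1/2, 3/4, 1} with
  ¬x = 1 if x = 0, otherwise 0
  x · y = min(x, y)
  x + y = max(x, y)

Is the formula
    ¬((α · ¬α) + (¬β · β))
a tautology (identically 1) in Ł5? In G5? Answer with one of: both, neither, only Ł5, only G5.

only G5

In Ł5: at α = 0, β = 1/4 the value is 3/4 — not a tautology.
In G5: every assignment gives 1 — tautology.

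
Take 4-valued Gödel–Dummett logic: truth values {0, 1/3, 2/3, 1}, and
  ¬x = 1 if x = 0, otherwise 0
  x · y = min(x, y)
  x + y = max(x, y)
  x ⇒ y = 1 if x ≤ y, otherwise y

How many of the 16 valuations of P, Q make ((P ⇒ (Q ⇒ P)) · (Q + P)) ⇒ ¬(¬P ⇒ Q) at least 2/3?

1

P = 0, Q = 0 ↦ 1  ≥
P = 0, Q = 1/3 ↦ 0  <
P = 0, Q = 2/3 ↦ 0  <
P = 0, Q = 1 ↦ 0  <
P = 1/3, Q = 0 ↦ 0  <
P = 1/3, Q = 1/3 ↦ 0  <
P = 1/3, Q = 2/3 ↦ 0  <
P = 1/3, Q = 1 ↦ 0  <
P = 2/3, Q = 0 ↦ 0  <
P = 2/3, Q = 1/3 ↦ 0  <
P = 2/3, Q = 2/3 ↦ 0  <
P = 2/3, Q = 1 ↦ 0  <
P = 1, Q = 0 ↦ 0  <
P = 1, Q = 1/3 ↦ 0  <
P = 1, Q = 2/3 ↦ 0  <
P = 1, Q = 1 ↦ 0  <
So 1 of the 16 assignments meets the threshold.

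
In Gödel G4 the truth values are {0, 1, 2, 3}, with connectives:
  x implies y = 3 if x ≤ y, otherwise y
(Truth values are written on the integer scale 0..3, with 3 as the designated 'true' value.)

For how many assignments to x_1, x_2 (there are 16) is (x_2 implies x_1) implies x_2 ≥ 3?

x_1 = 0, x_2 = 0 ↦ 0  <
x_1 = 0, x_2 = 1 ↦ 3  ≥
x_1 = 0, x_2 = 2 ↦ 3  ≥
x_1 = 0, x_2 = 3 ↦ 3  ≥
x_1 = 1, x_2 = 0 ↦ 0  <
x_1 = 1, x_2 = 1 ↦ 1  <
x_1 = 1, x_2 = 2 ↦ 3  ≥
x_1 = 1, x_2 = 3 ↦ 3  ≥
x_1 = 2, x_2 = 0 ↦ 0  <
x_1 = 2, x_2 = 1 ↦ 1  <
x_1 = 2, x_2 = 2 ↦ 2  <
x_1 = 2, x_2 = 3 ↦ 3  ≥
x_1 = 3, x_2 = 0 ↦ 0  <
x_1 = 3, x_2 = 1 ↦ 1  <
x_1 = 3, x_2 = 2 ↦ 2  <
x_1 = 3, x_2 = 3 ↦ 3  ≥
So 7 of the 16 assignments meet the threshold.

7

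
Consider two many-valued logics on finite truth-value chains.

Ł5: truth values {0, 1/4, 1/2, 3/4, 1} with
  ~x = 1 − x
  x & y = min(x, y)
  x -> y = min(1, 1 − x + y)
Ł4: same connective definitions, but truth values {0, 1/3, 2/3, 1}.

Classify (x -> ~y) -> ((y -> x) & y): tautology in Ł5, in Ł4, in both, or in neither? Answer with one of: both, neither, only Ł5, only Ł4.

neither

In Ł5: at x = 0, y = 0 the value is 0 — not a tautology.
In Ł4: at x = 0, y = 0 the value is 0 — not a tautology.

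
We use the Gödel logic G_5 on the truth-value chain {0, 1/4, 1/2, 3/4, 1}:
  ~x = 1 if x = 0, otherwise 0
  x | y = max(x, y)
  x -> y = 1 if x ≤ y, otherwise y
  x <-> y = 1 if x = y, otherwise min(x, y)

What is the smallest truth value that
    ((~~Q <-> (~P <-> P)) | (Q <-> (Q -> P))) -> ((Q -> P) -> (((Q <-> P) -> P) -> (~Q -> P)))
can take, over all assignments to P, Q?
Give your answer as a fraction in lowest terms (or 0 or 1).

Take P = 1/4, Q = 0:
~Q = ~0 = 1
~~Q = ~1 = 0
~P = ~1/4 = 0
~P <-> P = 0 <-> 1/4 = 0
~~Q <-> (~P <-> P) = 0 <-> 0 = 1
Q -> P = 0 -> 1/4 = 1
Q <-> (Q -> P) = 0 <-> 1 = 0
(~~Q <-> (~P <-> P)) | (Q <-> (Q -> P)) = 1 | 0 = 1
Q -> P = 0 -> 1/4 = 1
Q <-> P = 0 <-> 1/4 = 0
(Q <-> P) -> P = 0 -> 1/4 = 1
~Q = ~0 = 1
~Q -> P = 1 -> 1/4 = 1/4
((Q <-> P) -> P) -> (~Q -> P) = 1 -> 1/4 = 1/4
(Q -> P) -> (((Q <-> P) -> P) -> (~Q -> P)) = 1 -> 1/4 = 1/4
((~~Q <-> (~P <-> P)) | (Q <-> (Q -> P))) -> ((Q -> P) -> (((Q <-> P) -> P) -> (~Q -> P))) = 1 -> 1/4 = 1/4
No assignment yields a value below 1/4, so this is the minimum.

1/4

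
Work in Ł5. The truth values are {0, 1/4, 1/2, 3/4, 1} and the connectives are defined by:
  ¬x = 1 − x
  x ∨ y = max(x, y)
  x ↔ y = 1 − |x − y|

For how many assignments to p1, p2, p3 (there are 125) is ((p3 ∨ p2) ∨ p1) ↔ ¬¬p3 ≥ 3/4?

79

value 1: 55 assignments (counts)
value 3/4: 24 assignments (counts)
value 1/2: 21 assignments
value 1/4: 16 assignments
value 0: 9 assignments
So 79 of the 125 assignments meet the threshold.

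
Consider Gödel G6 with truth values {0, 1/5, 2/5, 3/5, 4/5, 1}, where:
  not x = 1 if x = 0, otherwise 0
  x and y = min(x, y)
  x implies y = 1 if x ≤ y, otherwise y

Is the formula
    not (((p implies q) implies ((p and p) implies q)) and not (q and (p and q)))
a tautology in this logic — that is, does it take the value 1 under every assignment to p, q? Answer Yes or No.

No

Counterexample: take p = 0, q = 0.
p implies q = 0 implies 0 = 1
p and p = 0 and 0 = 0
(p and p) implies q = 0 implies 0 = 1
(p implies q) implies ((p and p) implies q) = 1 implies 1 = 1
p and q = 0 and 0 = 0
q and (p and q) = 0 and 0 = 0
not (q and (p and q)) = not 0 = 1
((p implies q) implies ((p and p) implies q)) and not (q and (p and q)) = 1 and 1 = 1
not (((p implies q) implies ((p and p) implies q)) and not (q and (p and q))) = not 1 = 0
This gives 0 ≠ 1.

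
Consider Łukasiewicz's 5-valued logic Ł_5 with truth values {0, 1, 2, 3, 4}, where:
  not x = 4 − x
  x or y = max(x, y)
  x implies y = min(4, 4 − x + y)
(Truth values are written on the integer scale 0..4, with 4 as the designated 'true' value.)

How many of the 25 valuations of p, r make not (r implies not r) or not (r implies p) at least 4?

5

value 4: 5 assignments (counts)
value 3: 1 assignment
value 2: 5 assignments
value 1: 2 assignments
value 0: 12 assignments
So 5 of the 25 assignments meet the threshold.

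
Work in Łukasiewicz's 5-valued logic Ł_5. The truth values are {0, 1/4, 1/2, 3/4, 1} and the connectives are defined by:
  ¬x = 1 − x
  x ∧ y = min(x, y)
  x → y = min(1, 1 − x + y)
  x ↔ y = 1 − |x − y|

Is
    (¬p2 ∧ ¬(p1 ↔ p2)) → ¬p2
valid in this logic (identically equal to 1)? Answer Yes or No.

Yes

At p1 = 1/2, p2 = 1, for instance:
¬p2 = ¬1 = 0
p1 ↔ p2 = 1/2 ↔ 1 = 1/2
¬(p1 ↔ p2) = ¬1/2 = 1/2
¬p2 ∧ ¬(p1 ↔ p2) = 0 ∧ 1/2 = 0
(¬p2 ∧ ¬(p1 ↔ p2)) → ¬p2 = 0 → 0 = 1
and checking the remaining 24 assignments likewise gives ≥ 1 in every case.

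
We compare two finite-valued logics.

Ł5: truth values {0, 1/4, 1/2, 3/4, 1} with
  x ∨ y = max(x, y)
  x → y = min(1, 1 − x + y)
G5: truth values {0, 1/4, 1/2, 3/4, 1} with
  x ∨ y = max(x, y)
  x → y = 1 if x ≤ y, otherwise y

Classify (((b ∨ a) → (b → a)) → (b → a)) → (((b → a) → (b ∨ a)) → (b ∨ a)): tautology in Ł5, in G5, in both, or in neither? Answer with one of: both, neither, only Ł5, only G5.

only Ł5

In Ł5: every assignment gives 1 — tautology.
In G5: at a = 0, b = 1/4 the value is 1/4 — not a tautology.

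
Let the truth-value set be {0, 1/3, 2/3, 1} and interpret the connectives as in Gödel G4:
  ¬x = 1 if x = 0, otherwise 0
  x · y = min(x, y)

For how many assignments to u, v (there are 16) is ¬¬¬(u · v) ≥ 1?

7

u = 0, v = 0 ↦ 1  ≥
u = 0, v = 1/3 ↦ 1  ≥
u = 0, v = 2/3 ↦ 1  ≥
u = 0, v = 1 ↦ 1  ≥
u = 1/3, v = 0 ↦ 1  ≥
u = 1/3, v = 1/3 ↦ 0  <
u = 1/3, v = 2/3 ↦ 0  <
u = 1/3, v = 1 ↦ 0  <
u = 2/3, v = 0 ↦ 1  ≥
u = 2/3, v = 1/3 ↦ 0  <
u = 2/3, v = 2/3 ↦ 0  <
u = 2/3, v = 1 ↦ 0  <
u = 1, v = 0 ↦ 1  ≥
u = 1, v = 1/3 ↦ 0  <
u = 1, v = 2/3 ↦ 0  <
u = 1, v = 1 ↦ 0  <
So 7 of the 16 assignments meet the threshold.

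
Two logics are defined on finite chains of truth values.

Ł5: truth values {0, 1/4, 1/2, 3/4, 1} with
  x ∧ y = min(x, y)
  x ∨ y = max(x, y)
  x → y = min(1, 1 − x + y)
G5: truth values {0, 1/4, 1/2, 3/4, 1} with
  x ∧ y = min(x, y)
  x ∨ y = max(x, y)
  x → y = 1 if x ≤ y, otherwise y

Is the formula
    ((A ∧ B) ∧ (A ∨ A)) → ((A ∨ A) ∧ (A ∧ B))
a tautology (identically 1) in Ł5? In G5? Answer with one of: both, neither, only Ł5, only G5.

both

In Ł5: every assignment gives 1 — tautology.
In G5: every assignment gives 1 — tautology.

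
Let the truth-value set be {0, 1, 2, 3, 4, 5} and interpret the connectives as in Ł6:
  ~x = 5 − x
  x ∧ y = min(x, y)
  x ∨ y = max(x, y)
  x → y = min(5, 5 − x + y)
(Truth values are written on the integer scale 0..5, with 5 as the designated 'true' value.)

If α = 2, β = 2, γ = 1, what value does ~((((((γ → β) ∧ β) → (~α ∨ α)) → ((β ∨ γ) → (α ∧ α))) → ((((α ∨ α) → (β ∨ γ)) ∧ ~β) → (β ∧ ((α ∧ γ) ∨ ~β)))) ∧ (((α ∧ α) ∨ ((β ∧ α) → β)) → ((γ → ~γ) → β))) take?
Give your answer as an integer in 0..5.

γ → β = 1 → 2 = 5
(γ → β) ∧ β = 5 ∧ 2 = 2
~α = ~2 = 3
~α ∨ α = 3 ∨ 2 = 3
((γ → β) ∧ β) → (~α ∨ α) = 2 → 3 = 5
β ∨ γ = 2 ∨ 1 = 2
α ∧ α = 2 ∧ 2 = 2
(β ∨ γ) → (α ∧ α) = 2 → 2 = 5
(((γ → β) ∧ β) → (~α ∨ α)) → ((β ∨ γ) → (α ∧ α)) = 5 → 5 = 5
α ∨ α = 2 ∨ 2 = 2
β ∨ γ = 2 ∨ 1 = 2
(α ∨ α) → (β ∨ γ) = 2 → 2 = 5
~β = ~2 = 3
((α ∨ α) → (β ∨ γ)) ∧ ~β = 5 ∧ 3 = 3
α ∧ γ = 2 ∧ 1 = 1
~β = ~2 = 3
(α ∧ γ) ∨ ~β = 1 ∨ 3 = 3
β ∧ ((α ∧ γ) ∨ ~β) = 2 ∧ 3 = 2
(((α ∨ α) → (β ∨ γ)) ∧ ~β) → (β ∧ ((α ∧ γ) ∨ ~β)) = 3 → 2 = 4
((((γ → β) ∧ β) → (~α ∨ α)) → ((β ∨ γ) → (α ∧ α))) → ((((α ∨ α) → (β ∨ γ)) ∧ ~β) → (β ∧ ((α ∧ γ) ∨ ~β))) = 5 → 4 = 4
α ∧ α = 2 ∧ 2 = 2
β ∧ α = 2 ∧ 2 = 2
(β ∧ α) → β = 2 → 2 = 5
(α ∧ α) ∨ ((β ∧ α) → β) = 2 ∨ 5 = 5
~γ = ~1 = 4
γ → ~γ = 1 → 4 = 5
(γ → ~γ) → β = 5 → 2 = 2
((α ∧ α) ∨ ((β ∧ α) → β)) → ((γ → ~γ) → β) = 5 → 2 = 2
(((((γ → β) ∧ β) → (~α ∨ α)) → ((β ∨ γ) → (α ∧ α))) → ((((α ∨ α) → (β ∨ γ)) ∧ ~β) → (β ∧ ((α ∧ γ) ∨ ~β)))) ∧ (((α ∧ α) ∨ ((β ∧ α) → β)) → ((γ → ~γ) → β)) = 4 ∧ 2 = 2
~((((((γ → β) ∧ β) → (~α ∨ α)) → ((β ∨ γ) → (α ∧ α))) → ((((α ∨ α) → (β ∨ γ)) ∧ ~β) → (β ∧ ((α ∧ γ) ∨ ~β)))) ∧ (((α ∧ α) ∨ ((β ∧ α) → β)) → ((γ → ~γ) → β))) = ~2 = 3

3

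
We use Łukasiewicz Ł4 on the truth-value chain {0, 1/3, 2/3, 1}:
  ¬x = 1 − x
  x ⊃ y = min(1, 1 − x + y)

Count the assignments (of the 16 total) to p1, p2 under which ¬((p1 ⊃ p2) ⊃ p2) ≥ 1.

p1 = 0, p2 = 0 ↦ 1  ≥
p1 = 0, p2 = 1/3 ↦ 2/3  <
p1 = 0, p2 = 2/3 ↦ 1/3  <
p1 = 0, p2 = 1 ↦ 0  <
p1 = 1/3, p2 = 0 ↦ 2/3  <
p1 = 1/3, p2 = 1/3 ↦ 2/3  <
p1 = 1/3, p2 = 2/3 ↦ 1/3  <
p1 = 1/3, p2 = 1 ↦ 0  <
p1 = 2/3, p2 = 0 ↦ 1/3  <
p1 = 2/3, p2 = 1/3 ↦ 1/3  <
p1 = 2/3, p2 = 2/3 ↦ 1/3  <
p1 = 2/3, p2 = 1 ↦ 0  <
p1 = 1, p2 = 0 ↦ 0  <
p1 = 1, p2 = 1/3 ↦ 0  <
p1 = 1, p2 = 2/3 ↦ 0  <
p1 = 1, p2 = 1 ↦ 0  <
So 1 of the 16 assignments meets the threshold.

1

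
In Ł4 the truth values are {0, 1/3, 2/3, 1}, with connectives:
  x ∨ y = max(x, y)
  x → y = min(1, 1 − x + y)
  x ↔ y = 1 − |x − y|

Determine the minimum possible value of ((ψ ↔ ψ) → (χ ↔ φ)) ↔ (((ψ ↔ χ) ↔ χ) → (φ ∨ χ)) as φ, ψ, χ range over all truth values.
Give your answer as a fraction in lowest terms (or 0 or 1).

Take φ = 0, ψ = 0, χ = 1:
ψ ↔ ψ = 0 ↔ 0 = 1
χ ↔ φ = 1 ↔ 0 = 0
(ψ ↔ ψ) → (χ ↔ φ) = 1 → 0 = 0
ψ ↔ χ = 0 ↔ 1 = 0
(ψ ↔ χ) ↔ χ = 0 ↔ 1 = 0
φ ∨ χ = 0 ∨ 1 = 1
((ψ ↔ χ) ↔ χ) → (φ ∨ χ) = 0 → 1 = 1
((ψ ↔ ψ) → (χ ↔ φ)) ↔ (((ψ ↔ χ) ↔ χ) → (φ ∨ χ)) = 0 ↔ 1 = 0
No assignment yields a value below 0, so this is the minimum.

0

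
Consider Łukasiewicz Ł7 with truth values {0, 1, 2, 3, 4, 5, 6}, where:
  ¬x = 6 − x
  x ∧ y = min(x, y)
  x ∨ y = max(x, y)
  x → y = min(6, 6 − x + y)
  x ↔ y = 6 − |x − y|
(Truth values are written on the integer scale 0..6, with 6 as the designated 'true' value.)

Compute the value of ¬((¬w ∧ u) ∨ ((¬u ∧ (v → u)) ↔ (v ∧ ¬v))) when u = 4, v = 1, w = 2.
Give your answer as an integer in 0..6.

¬w = ¬2 = 4
¬w ∧ u = 4 ∧ 4 = 4
¬u = ¬4 = 2
v → u = 1 → 4 = 6
¬u ∧ (v → u) = 2 ∧ 6 = 2
¬v = ¬1 = 5
v ∧ ¬v = 1 ∧ 5 = 1
(¬u ∧ (v → u)) ↔ (v ∧ ¬v) = 2 ↔ 1 = 5
(¬w ∧ u) ∨ ((¬u ∧ (v → u)) ↔ (v ∧ ¬v)) = 4 ∨ 5 = 5
¬((¬w ∧ u) ∨ ((¬u ∧ (v → u)) ↔ (v ∧ ¬v))) = ¬5 = 1

1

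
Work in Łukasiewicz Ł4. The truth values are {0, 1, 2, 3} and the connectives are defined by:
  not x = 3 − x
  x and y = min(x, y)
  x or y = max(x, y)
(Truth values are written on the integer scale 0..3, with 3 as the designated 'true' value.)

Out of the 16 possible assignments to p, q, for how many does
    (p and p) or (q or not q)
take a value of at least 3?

10

p = 0, q = 0 ↦ 3  ≥
p = 0, q = 1 ↦ 2  <
p = 0, q = 2 ↦ 2  <
p = 0, q = 3 ↦ 3  ≥
p = 1, q = 0 ↦ 3  ≥
p = 1, q = 1 ↦ 2  <
p = 1, q = 2 ↦ 2  <
p = 1, q = 3 ↦ 3  ≥
p = 2, q = 0 ↦ 3  ≥
p = 2, q = 1 ↦ 2  <
p = 2, q = 2 ↦ 2  <
p = 2, q = 3 ↦ 3  ≥
p = 3, q = 0 ↦ 3  ≥
p = 3, q = 1 ↦ 3  ≥
p = 3, q = 2 ↦ 3  ≥
p = 3, q = 3 ↦ 3  ≥
So 10 of the 16 assignments meet the threshold.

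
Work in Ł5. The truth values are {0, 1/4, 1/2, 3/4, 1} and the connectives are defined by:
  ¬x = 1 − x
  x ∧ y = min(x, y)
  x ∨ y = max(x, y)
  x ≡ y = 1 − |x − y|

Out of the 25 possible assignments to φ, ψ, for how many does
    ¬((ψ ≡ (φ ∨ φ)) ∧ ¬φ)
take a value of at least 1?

6

value 1: 6 assignments (counts)
value 3/4: 7 assignments
value 1/2: 7 assignments
value 1/4: 4 assignments
value 0: 1 assignment
So 6 of the 25 assignments meet the threshold.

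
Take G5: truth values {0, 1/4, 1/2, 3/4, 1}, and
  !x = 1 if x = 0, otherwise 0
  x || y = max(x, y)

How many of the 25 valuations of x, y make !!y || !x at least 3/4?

value 1: 21 assignments (counts)
value 0: 4 assignments
So 21 of the 25 assignments meet the threshold.

21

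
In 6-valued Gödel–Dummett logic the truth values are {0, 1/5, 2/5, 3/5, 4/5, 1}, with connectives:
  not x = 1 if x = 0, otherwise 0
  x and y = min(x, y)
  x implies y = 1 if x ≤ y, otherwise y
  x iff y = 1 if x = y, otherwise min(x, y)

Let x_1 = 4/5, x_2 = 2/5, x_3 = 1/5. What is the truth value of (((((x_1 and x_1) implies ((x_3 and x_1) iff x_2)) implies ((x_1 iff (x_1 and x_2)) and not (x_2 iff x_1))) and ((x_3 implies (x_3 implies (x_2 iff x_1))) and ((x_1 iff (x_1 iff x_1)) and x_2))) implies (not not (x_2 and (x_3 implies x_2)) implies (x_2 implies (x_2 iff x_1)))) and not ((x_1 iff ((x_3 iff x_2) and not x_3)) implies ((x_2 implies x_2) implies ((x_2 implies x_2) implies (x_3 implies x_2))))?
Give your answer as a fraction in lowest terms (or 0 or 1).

x_1 and x_1 = 4/5 and 4/5 = 4/5
x_3 and x_1 = 1/5 and 4/5 = 1/5
(x_3 and x_1) iff x_2 = 1/5 iff 2/5 = 1/5
(x_1 and x_1) implies ((x_3 and x_1) iff x_2) = 4/5 implies 1/5 = 1/5
x_1 and x_2 = 4/5 and 2/5 = 2/5
x_1 iff (x_1 and x_2) = 4/5 iff 2/5 = 2/5
x_2 iff x_1 = 2/5 iff 4/5 = 2/5
not (x_2 iff x_1) = not 2/5 = 0
(x_1 iff (x_1 and x_2)) and not (x_2 iff x_1) = 2/5 and 0 = 0
((x_1 and x_1) implies ((x_3 and x_1) iff x_2)) implies ((x_1 iff (x_1 and x_2)) and not (x_2 iff x_1)) = 1/5 implies 0 = 0
x_2 iff x_1 = 2/5 iff 4/5 = 2/5
x_3 implies (x_2 iff x_1) = 1/5 implies 2/5 = 1
x_3 implies (x_3 implies (x_2 iff x_1)) = 1/5 implies 1 = 1
x_1 iff x_1 = 4/5 iff 4/5 = 1
x_1 iff (x_1 iff x_1) = 4/5 iff 1 = 4/5
(x_1 iff (x_1 iff x_1)) and x_2 = 4/5 and 2/5 = 2/5
(x_3 implies (x_3 implies (x_2 iff x_1))) and ((x_1 iff (x_1 iff x_1)) and x_2) = 1 and 2/5 = 2/5
(((x_1 and x_1) implies ((x_3 and x_1) iff x_2)) implies ((x_1 iff (x_1 and x_2)) and not (x_2 iff x_1))) and ((x_3 implies (x_3 implies (x_2 iff x_1))) and ((x_1 iff (x_1 iff x_1)) and x_2)) = 0 and 2/5 = 0
x_3 implies x_2 = 1/5 implies 2/5 = 1
x_2 and (x_3 implies x_2) = 2/5 and 1 = 2/5
not (x_2 and (x_3 implies x_2)) = not 2/5 = 0
not not (x_2 and (x_3 implies x_2)) = not 0 = 1
x_2 iff x_1 = 2/5 iff 4/5 = 2/5
x_2 implies (x_2 iff x_1) = 2/5 implies 2/5 = 1
not not (x_2 and (x_3 implies x_2)) implies (x_2 implies (x_2 iff x_1)) = 1 implies 1 = 1
((((x_1 and x_1) implies ((x_3 and x_1) iff x_2)) implies ((x_1 iff (x_1 and x_2)) and not (x_2 iff x_1))) and ((x_3 implies (x_3 implies (x_2 iff x_1))) and ((x_1 iff (x_1 iff x_1)) and x_2))) implies (not not (x_2 and (x_3 implies x_2)) implies (x_2 implies (x_2 iff x_1))) = 0 implies 1 = 1
x_3 iff x_2 = 1/5 iff 2/5 = 1/5
not x_3 = not 1/5 = 0
(x_3 iff x_2) and not x_3 = 1/5 and 0 = 0
x_1 iff ((x_3 iff x_2) and not x_3) = 4/5 iff 0 = 0
x_2 implies x_2 = 2/5 implies 2/5 = 1
x_2 implies x_2 = 2/5 implies 2/5 = 1
x_3 implies x_2 = 1/5 implies 2/5 = 1
(x_2 implies x_2) implies (x_3 implies x_2) = 1 implies 1 = 1
(x_2 implies x_2) implies ((x_2 implies x_2) implies (x_3 implies x_2)) = 1 implies 1 = 1
(x_1 iff ((x_3 iff x_2) and not x_3)) implies ((x_2 implies x_2) implies ((x_2 implies x_2) implies (x_3 implies x_2))) = 0 implies 1 = 1
not ((x_1 iff ((x_3 iff x_2) and not x_3)) implies ((x_2 implies x_2) implies ((x_2 implies x_2) implies (x_3 implies x_2)))) = not 1 = 0
(((((x_1 and x_1) implies ((x_3 and x_1) iff x_2)) implies ((x_1 iff (x_1 and x_2)) and not (x_2 iff x_1))) and ((x_3 implies (x_3 implies (x_2 iff x_1))) and ((x_1 iff (x_1 iff x_1)) and x_2))) implies (not not (x_2 and (x_3 implies x_2)) implies (x_2 implies (x_2 iff x_1)))) and not ((x_1 iff ((x_3 iff x_2) and not x_3)) implies ((x_2 implies x_2) implies ((x_2 implies x_2) implies (x_3 implies x_2)))) = 1 and 0 = 0

0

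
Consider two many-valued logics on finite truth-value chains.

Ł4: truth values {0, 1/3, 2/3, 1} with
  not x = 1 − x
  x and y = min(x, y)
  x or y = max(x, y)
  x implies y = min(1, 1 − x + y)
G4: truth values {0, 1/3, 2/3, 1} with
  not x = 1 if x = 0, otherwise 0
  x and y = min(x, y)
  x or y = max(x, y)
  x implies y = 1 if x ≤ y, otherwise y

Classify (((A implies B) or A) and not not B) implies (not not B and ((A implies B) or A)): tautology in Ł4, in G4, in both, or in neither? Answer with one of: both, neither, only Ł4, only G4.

In Ł4: every assignment gives 1 — tautology.
In G4: every assignment gives 1 — tautology.

both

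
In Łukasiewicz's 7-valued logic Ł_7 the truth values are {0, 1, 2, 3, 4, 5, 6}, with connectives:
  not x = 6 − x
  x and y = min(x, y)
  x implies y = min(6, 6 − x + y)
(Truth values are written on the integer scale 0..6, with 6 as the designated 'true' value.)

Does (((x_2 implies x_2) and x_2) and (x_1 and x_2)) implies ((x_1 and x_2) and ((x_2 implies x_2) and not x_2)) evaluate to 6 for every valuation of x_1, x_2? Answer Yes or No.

No

Counterexample: take x_1 = 1, x_2 = 6.
x_2 implies x_2 = 6 implies 6 = 6
(x_2 implies x_2) and x_2 = 6 and 6 = 6
x_1 and x_2 = 1 and 6 = 1
((x_2 implies x_2) and x_2) and (x_1 and x_2) = 6 and 1 = 1
x_1 and x_2 = 1 and 6 = 1
x_2 implies x_2 = 6 implies 6 = 6
not x_2 = not 6 = 0
(x_2 implies x_2) and not x_2 = 6 and 0 = 0
(x_1 and x_2) and ((x_2 implies x_2) and not x_2) = 1 and 0 = 0
(((x_2 implies x_2) and x_2) and (x_1 and x_2)) implies ((x_1 and x_2) and ((x_2 implies x_2) and not x_2)) = 1 implies 0 = 5
This gives 5 ≠ 6.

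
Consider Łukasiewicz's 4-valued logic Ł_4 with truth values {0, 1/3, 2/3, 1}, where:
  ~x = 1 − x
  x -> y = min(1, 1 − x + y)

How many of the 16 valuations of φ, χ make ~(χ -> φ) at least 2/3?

φ = 0, χ = 0 ↦ 0  <
φ = 0, χ = 1/3 ↦ 1/3  <
φ = 0, χ = 2/3 ↦ 2/3  ≥
φ = 0, χ = 1 ↦ 1  ≥
φ = 1/3, χ = 0 ↦ 0  <
φ = 1/3, χ = 1/3 ↦ 0  <
φ = 1/3, χ = 2/3 ↦ 1/3  <
φ = 1/3, χ = 1 ↦ 2/3  ≥
φ = 2/3, χ = 0 ↦ 0  <
φ = 2/3, χ = 1/3 ↦ 0  <
φ = 2/3, χ = 2/3 ↦ 0  <
φ = 2/3, χ = 1 ↦ 1/3  <
φ = 1, χ = 0 ↦ 0  <
φ = 1, χ = 1/3 ↦ 0  <
φ = 1, χ = 2/3 ↦ 0  <
φ = 1, χ = 1 ↦ 0  <
So 3 of the 16 assignments meet the threshold.

3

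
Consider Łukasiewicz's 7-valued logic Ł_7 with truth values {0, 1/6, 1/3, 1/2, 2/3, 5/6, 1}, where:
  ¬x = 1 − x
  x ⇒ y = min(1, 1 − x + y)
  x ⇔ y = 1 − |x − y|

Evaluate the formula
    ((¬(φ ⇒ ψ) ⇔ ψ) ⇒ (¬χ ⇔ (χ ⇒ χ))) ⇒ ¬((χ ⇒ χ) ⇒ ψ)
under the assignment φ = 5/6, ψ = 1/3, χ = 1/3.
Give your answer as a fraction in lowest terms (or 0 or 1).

5/6

φ ⇒ ψ = 5/6 ⇒ 1/3 = 1/2
¬(φ ⇒ ψ) = ¬1/2 = 1/2
¬(φ ⇒ ψ) ⇔ ψ = 1/2 ⇔ 1/3 = 5/6
¬χ = ¬1/3 = 2/3
χ ⇒ χ = 1/3 ⇒ 1/3 = 1
¬χ ⇔ (χ ⇒ χ) = 2/3 ⇔ 1 = 2/3
(¬(φ ⇒ ψ) ⇔ ψ) ⇒ (¬χ ⇔ (χ ⇒ χ)) = 5/6 ⇒ 2/3 = 5/6
χ ⇒ χ = 1/3 ⇒ 1/3 = 1
(χ ⇒ χ) ⇒ ψ = 1 ⇒ 1/3 = 1/3
¬((χ ⇒ χ) ⇒ ψ) = ¬1/3 = 2/3
((¬(φ ⇒ ψ) ⇔ ψ) ⇒ (¬χ ⇔ (χ ⇒ χ))) ⇒ ¬((χ ⇒ χ) ⇒ ψ) = 5/6 ⇒ 2/3 = 5/6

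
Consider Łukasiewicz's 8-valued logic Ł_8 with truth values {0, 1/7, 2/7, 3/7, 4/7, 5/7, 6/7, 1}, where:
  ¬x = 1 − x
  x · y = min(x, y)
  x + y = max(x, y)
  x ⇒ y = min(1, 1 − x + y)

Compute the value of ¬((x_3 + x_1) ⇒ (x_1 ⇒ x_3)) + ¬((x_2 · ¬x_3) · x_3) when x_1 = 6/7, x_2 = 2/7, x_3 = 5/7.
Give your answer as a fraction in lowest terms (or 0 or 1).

5/7

x_3 + x_1 = 5/7 + 6/7 = 6/7
x_1 ⇒ x_3 = 6/7 ⇒ 5/7 = 6/7
(x_3 + x_1) ⇒ (x_1 ⇒ x_3) = 6/7 ⇒ 6/7 = 1
¬((x_3 + x_1) ⇒ (x_1 ⇒ x_3)) = ¬1 = 0
¬x_3 = ¬5/7 = 2/7
x_2 · ¬x_3 = 2/7 · 2/7 = 2/7
(x_2 · ¬x_3) · x_3 = 2/7 · 5/7 = 2/7
¬((x_2 · ¬x_3) · x_3) = ¬2/7 = 5/7
¬((x_3 + x_1) ⇒ (x_1 ⇒ x_3)) + ¬((x_2 · ¬x_3) · x_3) = 0 + 5/7 = 5/7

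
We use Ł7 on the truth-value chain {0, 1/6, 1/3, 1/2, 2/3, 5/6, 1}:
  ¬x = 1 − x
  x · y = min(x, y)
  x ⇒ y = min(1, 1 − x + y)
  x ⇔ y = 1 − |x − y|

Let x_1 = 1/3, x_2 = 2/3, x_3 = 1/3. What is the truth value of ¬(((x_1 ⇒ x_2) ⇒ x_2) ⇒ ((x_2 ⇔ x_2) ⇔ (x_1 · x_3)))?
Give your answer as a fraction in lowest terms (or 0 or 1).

x_1 ⇒ x_2 = 1/3 ⇒ 2/3 = 1
(x_1 ⇒ x_2) ⇒ x_2 = 1 ⇒ 2/3 = 2/3
x_2 ⇔ x_2 = 2/3 ⇔ 2/3 = 1
x_1 · x_3 = 1/3 · 1/3 = 1/3
(x_2 ⇔ x_2) ⇔ (x_1 · x_3) = 1 ⇔ 1/3 = 1/3
((x_1 ⇒ x_2) ⇒ x_2) ⇒ ((x_2 ⇔ x_2) ⇔ (x_1 · x_3)) = 2/3 ⇒ 1/3 = 2/3
¬(((x_1 ⇒ x_2) ⇒ x_2) ⇒ ((x_2 ⇔ x_2) ⇔ (x_1 · x_3))) = ¬2/3 = 1/3

1/3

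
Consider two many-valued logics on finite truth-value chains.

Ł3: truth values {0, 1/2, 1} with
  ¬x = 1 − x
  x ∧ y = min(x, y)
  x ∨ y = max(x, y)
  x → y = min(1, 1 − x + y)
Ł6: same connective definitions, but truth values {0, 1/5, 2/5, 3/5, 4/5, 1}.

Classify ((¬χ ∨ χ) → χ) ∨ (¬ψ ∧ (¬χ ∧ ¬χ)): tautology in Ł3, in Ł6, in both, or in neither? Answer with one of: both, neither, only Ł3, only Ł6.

neither

In Ł3: at ψ = 1/2, χ = 0 the value is 1/2 — not a tautology.
In Ł6: at ψ = 0, χ = 1/5 the value is 4/5 — not a tautology.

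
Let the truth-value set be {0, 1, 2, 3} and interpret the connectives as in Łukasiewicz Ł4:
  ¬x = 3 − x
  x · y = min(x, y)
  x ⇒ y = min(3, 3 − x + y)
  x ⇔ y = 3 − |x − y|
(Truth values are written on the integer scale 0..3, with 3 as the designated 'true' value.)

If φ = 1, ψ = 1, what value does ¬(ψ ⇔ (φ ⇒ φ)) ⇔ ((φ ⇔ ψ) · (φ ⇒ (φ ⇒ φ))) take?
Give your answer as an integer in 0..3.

2

φ ⇒ φ = 1 ⇒ 1 = 3
ψ ⇔ (φ ⇒ φ) = 1 ⇔ 3 = 1
¬(ψ ⇔ (φ ⇒ φ)) = ¬1 = 2
φ ⇔ ψ = 1 ⇔ 1 = 3
φ ⇒ φ = 1 ⇒ 1 = 3
φ ⇒ (φ ⇒ φ) = 1 ⇒ 3 = 3
(φ ⇔ ψ) · (φ ⇒ (φ ⇒ φ)) = 3 · 3 = 3
¬(ψ ⇔ (φ ⇒ φ)) ⇔ ((φ ⇔ ψ) · (φ ⇒ (φ ⇒ φ))) = 2 ⇔ 3 = 2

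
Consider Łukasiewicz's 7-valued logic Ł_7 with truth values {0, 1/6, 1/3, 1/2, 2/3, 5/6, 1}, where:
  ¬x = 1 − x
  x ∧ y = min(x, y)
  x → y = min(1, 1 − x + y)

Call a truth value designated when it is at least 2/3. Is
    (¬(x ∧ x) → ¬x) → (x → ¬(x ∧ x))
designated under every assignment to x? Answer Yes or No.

Counterexample: take x = 5/6.
x ∧ x = 5/6 ∧ 5/6 = 5/6
¬(x ∧ x) = ¬5/6 = 1/6
¬x = ¬5/6 = 1/6
¬(x ∧ x) → ¬x = 1/6 → 1/6 = 1
x ∧ x = 5/6 ∧ 5/6 = 5/6
¬(x ∧ x) = ¬5/6 = 1/6
x → ¬(x ∧ x) = 5/6 → 1/6 = 1/3
(¬(x ∧ x) → ¬x) → (x → ¬(x ∧ x)) = 1 → 1/3 = 1/3
This gives 1/3, which is below 2/3.

No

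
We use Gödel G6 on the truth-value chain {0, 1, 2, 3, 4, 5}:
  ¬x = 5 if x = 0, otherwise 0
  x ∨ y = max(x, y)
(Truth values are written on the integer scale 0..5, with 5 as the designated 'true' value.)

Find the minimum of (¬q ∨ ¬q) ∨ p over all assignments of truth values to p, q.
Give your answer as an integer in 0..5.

Take p = 0, q = 1:
¬q = ¬1 = 0
¬q = ¬1 = 0
¬q ∨ ¬q = 0 ∨ 0 = 0
(¬q ∨ ¬q) ∨ p = 0 ∨ 0 = 0
No assignment yields a value below 0, so this is the minimum.

0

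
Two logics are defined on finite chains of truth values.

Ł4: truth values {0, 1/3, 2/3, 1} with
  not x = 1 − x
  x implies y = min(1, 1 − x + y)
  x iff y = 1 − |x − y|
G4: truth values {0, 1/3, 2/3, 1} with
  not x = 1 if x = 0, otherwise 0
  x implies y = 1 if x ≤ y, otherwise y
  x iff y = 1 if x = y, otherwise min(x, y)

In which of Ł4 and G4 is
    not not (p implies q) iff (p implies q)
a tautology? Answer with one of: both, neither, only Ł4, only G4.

only Ł4

In Ł4: every assignment gives 1 — tautology.
In G4: at p = 2/3, q = 1/3 the value is 1/3 — not a tautology.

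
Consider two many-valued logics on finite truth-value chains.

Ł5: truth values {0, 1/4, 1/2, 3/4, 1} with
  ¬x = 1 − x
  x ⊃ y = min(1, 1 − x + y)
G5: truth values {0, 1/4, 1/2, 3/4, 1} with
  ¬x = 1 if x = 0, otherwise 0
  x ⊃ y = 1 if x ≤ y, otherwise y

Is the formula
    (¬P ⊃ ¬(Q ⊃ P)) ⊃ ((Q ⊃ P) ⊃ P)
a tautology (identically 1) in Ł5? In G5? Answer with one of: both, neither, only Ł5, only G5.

only Ł5

In Ł5: every assignment gives 1 — tautology.
In G5: at P = 1/4, Q = 0 the value is 1/4 — not a tautology.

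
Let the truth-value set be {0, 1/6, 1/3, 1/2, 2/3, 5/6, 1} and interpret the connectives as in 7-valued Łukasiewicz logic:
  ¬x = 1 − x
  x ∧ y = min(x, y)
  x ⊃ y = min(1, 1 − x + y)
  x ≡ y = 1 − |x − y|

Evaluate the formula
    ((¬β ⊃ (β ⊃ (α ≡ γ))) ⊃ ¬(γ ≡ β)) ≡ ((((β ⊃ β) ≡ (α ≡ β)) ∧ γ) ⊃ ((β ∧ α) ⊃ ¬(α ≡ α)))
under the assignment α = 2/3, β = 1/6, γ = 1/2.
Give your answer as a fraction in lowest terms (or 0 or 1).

¬β = ¬1/6 = 5/6
α ≡ γ = 2/3 ≡ 1/2 = 5/6
β ⊃ (α ≡ γ) = 1/6 ⊃ 5/6 = 1
¬β ⊃ (β ⊃ (α ≡ γ)) = 5/6 ⊃ 1 = 1
γ ≡ β = 1/2 ≡ 1/6 = 2/3
¬(γ ≡ β) = ¬2/3 = 1/3
(¬β ⊃ (β ⊃ (α ≡ γ))) ⊃ ¬(γ ≡ β) = 1 ⊃ 1/3 = 1/3
β ⊃ β = 1/6 ⊃ 1/6 = 1
α ≡ β = 2/3 ≡ 1/6 = 1/2
(β ⊃ β) ≡ (α ≡ β) = 1 ≡ 1/2 = 1/2
((β ⊃ β) ≡ (α ≡ β)) ∧ γ = 1/2 ∧ 1/2 = 1/2
β ∧ α = 1/6 ∧ 2/3 = 1/6
α ≡ α = 2/3 ≡ 2/3 = 1
¬(α ≡ α) = ¬1 = 0
(β ∧ α) ⊃ ¬(α ≡ α) = 1/6 ⊃ 0 = 5/6
(((β ⊃ β) ≡ (α ≡ β)) ∧ γ) ⊃ ((β ∧ α) ⊃ ¬(α ≡ α)) = 1/2 ⊃ 5/6 = 1
((¬β ⊃ (β ⊃ (α ≡ γ))) ⊃ ¬(γ ≡ β)) ≡ ((((β ⊃ β) ≡ (α ≡ β)) ∧ γ) ⊃ ((β ∧ α) ⊃ ¬(α ≡ α))) = 1/3 ≡ 1 = 1/3

1/3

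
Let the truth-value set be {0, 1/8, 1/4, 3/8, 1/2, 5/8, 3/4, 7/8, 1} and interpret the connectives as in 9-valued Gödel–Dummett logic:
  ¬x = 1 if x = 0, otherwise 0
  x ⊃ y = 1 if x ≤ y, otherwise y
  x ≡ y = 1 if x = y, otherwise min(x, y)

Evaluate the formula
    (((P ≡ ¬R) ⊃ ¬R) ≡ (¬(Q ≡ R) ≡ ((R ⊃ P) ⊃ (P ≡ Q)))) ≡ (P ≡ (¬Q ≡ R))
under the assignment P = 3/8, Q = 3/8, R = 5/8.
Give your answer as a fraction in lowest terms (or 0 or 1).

¬R = ¬5/8 = 0
P ≡ ¬R = 3/8 ≡ 0 = 0
¬R = ¬5/8 = 0
(P ≡ ¬R) ⊃ ¬R = 0 ⊃ 0 = 1
Q ≡ R = 3/8 ≡ 5/8 = 3/8
¬(Q ≡ R) = ¬3/8 = 0
R ⊃ P = 5/8 ⊃ 3/8 = 3/8
P ≡ Q = 3/8 ≡ 3/8 = 1
(R ⊃ P) ⊃ (P ≡ Q) = 3/8 ⊃ 1 = 1
¬(Q ≡ R) ≡ ((R ⊃ P) ⊃ (P ≡ Q)) = 0 ≡ 1 = 0
((P ≡ ¬R) ⊃ ¬R) ≡ (¬(Q ≡ R) ≡ ((R ⊃ P) ⊃ (P ≡ Q))) = 1 ≡ 0 = 0
¬Q = ¬3/8 = 0
¬Q ≡ R = 0 ≡ 5/8 = 0
P ≡ (¬Q ≡ R) = 3/8 ≡ 0 = 0
(((P ≡ ¬R) ⊃ ¬R) ≡ (¬(Q ≡ R) ≡ ((R ⊃ P) ⊃ (P ≡ Q)))) ≡ (P ≡ (¬Q ≡ R)) = 0 ≡ 0 = 1

1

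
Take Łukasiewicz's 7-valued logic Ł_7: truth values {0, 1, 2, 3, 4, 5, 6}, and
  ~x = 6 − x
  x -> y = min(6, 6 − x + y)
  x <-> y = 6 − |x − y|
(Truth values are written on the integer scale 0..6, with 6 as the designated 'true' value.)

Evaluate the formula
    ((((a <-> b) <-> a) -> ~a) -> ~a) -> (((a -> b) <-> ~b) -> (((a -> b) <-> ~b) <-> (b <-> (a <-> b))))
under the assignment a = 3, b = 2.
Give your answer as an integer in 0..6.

a <-> b = 3 <-> 2 = 5
(a <-> b) <-> a = 5 <-> 3 = 4
~a = ~3 = 3
((a <-> b) <-> a) -> ~a = 4 -> 3 = 5
~a = ~3 = 3
(((a <-> b) <-> a) -> ~a) -> ~a = 5 -> 3 = 4
a -> b = 3 -> 2 = 5
~b = ~2 = 4
(a -> b) <-> ~b = 5 <-> 4 = 5
a -> b = 3 -> 2 = 5
~b = ~2 = 4
(a -> b) <-> ~b = 5 <-> 4 = 5
a <-> b = 3 <-> 2 = 5
b <-> (a <-> b) = 2 <-> 5 = 3
((a -> b) <-> ~b) <-> (b <-> (a <-> b)) = 5 <-> 3 = 4
((a -> b) <-> ~b) -> (((a -> b) <-> ~b) <-> (b <-> (a <-> b))) = 5 -> 4 = 5
((((a <-> b) <-> a) -> ~a) -> ~a) -> (((a -> b) <-> ~b) -> (((a -> b) <-> ~b) <-> (b <-> (a <-> b)))) = 4 -> 5 = 6

6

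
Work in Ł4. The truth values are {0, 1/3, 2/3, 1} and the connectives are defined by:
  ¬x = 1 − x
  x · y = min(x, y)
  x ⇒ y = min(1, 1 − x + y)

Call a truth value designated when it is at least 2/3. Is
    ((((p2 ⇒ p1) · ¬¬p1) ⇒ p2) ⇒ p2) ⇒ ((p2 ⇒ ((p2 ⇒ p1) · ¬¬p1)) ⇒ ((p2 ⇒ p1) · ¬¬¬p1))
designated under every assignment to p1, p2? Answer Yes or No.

No

Counterexample: take p1 = 1, p2 = 0.
p2 ⇒ p1 = 0 ⇒ 1 = 1
¬p1 = ¬1 = 0
¬¬p1 = ¬0 = 1
(p2 ⇒ p1) · ¬¬p1 = 1 · 1 = 1
((p2 ⇒ p1) · ¬¬p1) ⇒ p2 = 1 ⇒ 0 = 0
(((p2 ⇒ p1) · ¬¬p1) ⇒ p2) ⇒ p2 = 0 ⇒ 0 = 1
p2 ⇒ p1 = 0 ⇒ 1 = 1
¬p1 = ¬1 = 0
¬¬p1 = ¬0 = 1
(p2 ⇒ p1) · ¬¬p1 = 1 · 1 = 1
p2 ⇒ ((p2 ⇒ p1) · ¬¬p1) = 0 ⇒ 1 = 1
p2 ⇒ p1 = 0 ⇒ 1 = 1
¬p1 = ¬1 = 0
¬¬p1 = ¬0 = 1
¬¬¬p1 = ¬1 = 0
(p2 ⇒ p1) · ¬¬¬p1 = 1 · 0 = 0
(p2 ⇒ ((p2 ⇒ p1) · ¬¬p1)) ⇒ ((p2 ⇒ p1) · ¬¬¬p1) = 1 ⇒ 0 = 0
((((p2 ⇒ p1) · ¬¬p1) ⇒ p2) ⇒ p2) ⇒ ((p2 ⇒ ((p2 ⇒ p1) · ¬¬p1)) ⇒ ((p2 ⇒ p1) · ¬¬¬p1)) = 1 ⇒ 0 = 0
This gives 0, which is below 2/3.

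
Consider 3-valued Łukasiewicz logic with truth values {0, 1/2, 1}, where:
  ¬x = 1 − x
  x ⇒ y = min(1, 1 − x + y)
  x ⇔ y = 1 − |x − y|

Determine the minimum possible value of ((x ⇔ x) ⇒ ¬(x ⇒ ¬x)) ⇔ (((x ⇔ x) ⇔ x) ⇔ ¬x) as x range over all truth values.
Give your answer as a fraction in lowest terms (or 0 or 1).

Take x = 1/2:
x ⇔ x = 1/2 ⇔ 1/2 = 1
¬x = ¬1/2 = 1/2
x ⇒ ¬x = 1/2 ⇒ 1/2 = 1
¬(x ⇒ ¬x) = ¬1 = 0
(x ⇔ x) ⇒ ¬(x ⇒ ¬x) = 1 ⇒ 0 = 0
x ⇔ x = 1/2 ⇔ 1/2 = 1
(x ⇔ x) ⇔ x = 1 ⇔ 1/2 = 1/2
¬x = ¬1/2 = 1/2
((x ⇔ x) ⇔ x) ⇔ ¬x = 1/2 ⇔ 1/2 = 1
((x ⇔ x) ⇒ ¬(x ⇒ ¬x)) ⇔ (((x ⇔ x) ⇔ x) ⇔ ¬x) = 0 ⇔ 1 = 0
No assignment yields a value below 0, so this is the minimum.

0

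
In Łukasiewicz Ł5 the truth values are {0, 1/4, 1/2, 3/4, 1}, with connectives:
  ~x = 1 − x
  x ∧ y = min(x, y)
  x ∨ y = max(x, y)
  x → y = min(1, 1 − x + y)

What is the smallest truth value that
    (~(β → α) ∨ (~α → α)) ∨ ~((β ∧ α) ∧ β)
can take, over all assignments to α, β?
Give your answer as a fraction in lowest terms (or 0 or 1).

Take α = 1/4, β = 1/4:
β → α = 1/4 → 1/4 = 1
~(β → α) = ~1 = 0
~α = ~1/4 = 3/4
~α → α = 3/4 → 1/4 = 1/2
~(β → α) ∨ (~α → α) = 0 ∨ 1/2 = 1/2
β ∧ α = 1/4 ∧ 1/4 = 1/4
(β ∧ α) ∧ β = 1/4 ∧ 1/4 = 1/4
~((β ∧ α) ∧ β) = ~1/4 = 3/4
(~(β → α) ∨ (~α → α)) ∨ ~((β ∧ α) ∧ β) = 1/2 ∨ 3/4 = 3/4
No assignment yields a value below 3/4, so this is the minimum.

3/4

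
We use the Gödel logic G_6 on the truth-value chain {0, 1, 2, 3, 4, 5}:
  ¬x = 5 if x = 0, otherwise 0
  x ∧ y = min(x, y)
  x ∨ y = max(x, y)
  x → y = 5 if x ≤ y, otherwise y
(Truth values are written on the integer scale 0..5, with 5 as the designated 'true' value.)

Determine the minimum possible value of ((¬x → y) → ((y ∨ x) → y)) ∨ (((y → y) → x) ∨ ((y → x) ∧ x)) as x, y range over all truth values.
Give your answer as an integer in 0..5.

1

Take x = 1, y = 0:
¬x = ¬1 = 0
¬x → y = 0 → 0 = 5
y ∨ x = 0 ∨ 1 = 1
(y ∨ x) → y = 1 → 0 = 0
(¬x → y) → ((y ∨ x) → y) = 5 → 0 = 0
y → y = 0 → 0 = 5
(y → y) → x = 5 → 1 = 1
y → x = 0 → 1 = 5
(y → x) ∧ x = 5 ∧ 1 = 1
((y → y) → x) ∨ ((y → x) ∧ x) = 1 ∨ 1 = 1
((¬x → y) → ((y ∨ x) → y)) ∨ (((y → y) → x) ∨ ((y → x) ∧ x)) = 0 ∨ 1 = 1
No assignment yields a value below 1, so this is the minimum.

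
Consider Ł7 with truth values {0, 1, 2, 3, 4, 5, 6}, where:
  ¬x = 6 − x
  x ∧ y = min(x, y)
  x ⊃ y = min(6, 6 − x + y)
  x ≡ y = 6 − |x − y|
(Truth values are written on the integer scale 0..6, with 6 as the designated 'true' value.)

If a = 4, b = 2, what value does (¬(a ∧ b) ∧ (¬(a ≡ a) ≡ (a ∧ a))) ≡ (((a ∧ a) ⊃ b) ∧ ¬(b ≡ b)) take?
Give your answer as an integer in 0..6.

4

a ∧ b = 4 ∧ 2 = 2
¬(a ∧ b) = ¬2 = 4
a ≡ a = 4 ≡ 4 = 6
¬(a ≡ a) = ¬6 = 0
a ∧ a = 4 ∧ 4 = 4
¬(a ≡ a) ≡ (a ∧ a) = 0 ≡ 4 = 2
¬(a ∧ b) ∧ (¬(a ≡ a) ≡ (a ∧ a)) = 4 ∧ 2 = 2
a ∧ a = 4 ∧ 4 = 4
(a ∧ a) ⊃ b = 4 ⊃ 2 = 4
b ≡ b = 2 ≡ 2 = 6
¬(b ≡ b) = ¬6 = 0
((a ∧ a) ⊃ b) ∧ ¬(b ≡ b) = 4 ∧ 0 = 0
(¬(a ∧ b) ∧ (¬(a ≡ a) ≡ (a ∧ a))) ≡ (((a ∧ a) ⊃ b) ∧ ¬(b ≡ b)) = 2 ≡ 0 = 4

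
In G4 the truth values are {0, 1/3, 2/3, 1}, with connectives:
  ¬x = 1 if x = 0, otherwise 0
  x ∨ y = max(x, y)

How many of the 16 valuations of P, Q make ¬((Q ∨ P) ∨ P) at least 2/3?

1

P = 0, Q = 0 ↦ 1  ≥
P = 0, Q = 1/3 ↦ 0  <
P = 0, Q = 2/3 ↦ 0  <
P = 0, Q = 1 ↦ 0  <
P = 1/3, Q = 0 ↦ 0  <
P = 1/3, Q = 1/3 ↦ 0  <
P = 1/3, Q = 2/3 ↦ 0  <
P = 1/3, Q = 1 ↦ 0  <
P = 2/3, Q = 0 ↦ 0  <
P = 2/3, Q = 1/3 ↦ 0  <
P = 2/3, Q = 2/3 ↦ 0  <
P = 2/3, Q = 1 ↦ 0  <
P = 1, Q = 0 ↦ 0  <
P = 1, Q = 1/3 ↦ 0  <
P = 1, Q = 2/3 ↦ 0  <
P = 1, Q = 1 ↦ 0  <
So 1 of the 16 assignments meets the threshold.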